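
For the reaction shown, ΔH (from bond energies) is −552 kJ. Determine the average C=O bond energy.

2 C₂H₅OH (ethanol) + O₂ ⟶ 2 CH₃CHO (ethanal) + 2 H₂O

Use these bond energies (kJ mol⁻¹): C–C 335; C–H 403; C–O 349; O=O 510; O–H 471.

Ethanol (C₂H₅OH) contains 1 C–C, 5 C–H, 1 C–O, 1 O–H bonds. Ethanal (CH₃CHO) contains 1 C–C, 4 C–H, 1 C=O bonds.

Let D be the C=O bond energy.
Σ(broken) = 2×335 + 10×403 + 2×349 + 2×471 + 1×510 = 6850
Σ(formed) = 2×335 + 8×403 + 2×D + 4×471 = 5778 + 2D
ΔH = Σ(broken) − Σ(formed) = (6850) − (5778 + 2D) = +1072 − 2D
Setting this equal to −552 kJ gives 2D = 1624, so D = 812 kJ/mol.

D(C=O) ≈ 812 kJ/mol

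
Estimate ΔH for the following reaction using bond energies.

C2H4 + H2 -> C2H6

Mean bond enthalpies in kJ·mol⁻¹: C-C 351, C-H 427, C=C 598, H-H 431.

Bonds broken (reactants):
  C-H: 4 × 427 = 1708
  C=C: 1 × 598 = 598
  H-H: 1 × 431 = 431
  Σ(broken) = 2737 kJ
Bonds formed (products):
  C-C: 1 × 351 = 351
  C-H: 6 × 427 = 2562
  Σ(formed) = 2913 kJ
ΔH = Σ(broken) − Σ(formed) = 2737 − 2913 = −176 kJ

ΔH ≈ −176 kJ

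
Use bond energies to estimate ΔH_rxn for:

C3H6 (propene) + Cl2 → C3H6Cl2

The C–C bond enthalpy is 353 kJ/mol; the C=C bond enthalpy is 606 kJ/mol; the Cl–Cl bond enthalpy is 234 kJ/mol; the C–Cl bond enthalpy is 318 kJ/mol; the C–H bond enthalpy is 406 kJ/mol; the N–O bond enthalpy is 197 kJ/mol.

ΔH ≈ −149 kJ

Bonds broken (reactants):
  C–C: 1 × 353 = 353
  C–H: 6 × 406 = 2436
  C=C: 1 × 606 = 606
  Cl–Cl: 1 × 234 = 234
  Σ(broken) = 3629 kJ
Bonds formed (products):
  C–C: 2 × 353 = 706
  C–Cl: 2 × 318 = 636
  C–H: 6 × 406 = 2436
  Σ(formed) = 3778 kJ
ΔH = Σ(broken) − Σ(formed) = 3629 − 3778 = −149 kJ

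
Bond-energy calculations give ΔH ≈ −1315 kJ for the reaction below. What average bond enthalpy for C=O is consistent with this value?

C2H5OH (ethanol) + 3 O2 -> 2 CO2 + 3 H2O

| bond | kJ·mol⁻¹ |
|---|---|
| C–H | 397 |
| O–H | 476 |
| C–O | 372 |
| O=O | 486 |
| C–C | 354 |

D(C=O) ≈ 776 kJ/mol

Let D be the C=O bond energy.
Σ(broken) = 1×354 + 5×397 + 1×372 + 1×476 + 3×486 = 4645
Σ(formed) = 4×D + 6×476 = 2856 + 4D
ΔH = Σ(broken) − Σ(formed) = (4645) − (2856 + 4D) = +1789 − 4D
Setting this equal to −1315 kJ gives 4D = 3104, so D = 776 kJ/mol.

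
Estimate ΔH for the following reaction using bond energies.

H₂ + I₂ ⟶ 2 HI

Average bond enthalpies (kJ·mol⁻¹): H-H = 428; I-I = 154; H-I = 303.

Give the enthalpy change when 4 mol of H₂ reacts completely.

ΔH = −96 kJ

Bonds broken (reactants):
  H-H: 1 × 428 = 428
  I-I: 1 × 154 = 154
  Σ(broken) = 582 kJ
Bonds formed (products):
  H-I: 2 × 303 = 606
  Σ(formed) = 606 kJ
ΔH = Σ(broken) − Σ(formed) = 582 − 606 = −24 kJ
For 4× the reaction as written: 4 × (−24) = −96 kJ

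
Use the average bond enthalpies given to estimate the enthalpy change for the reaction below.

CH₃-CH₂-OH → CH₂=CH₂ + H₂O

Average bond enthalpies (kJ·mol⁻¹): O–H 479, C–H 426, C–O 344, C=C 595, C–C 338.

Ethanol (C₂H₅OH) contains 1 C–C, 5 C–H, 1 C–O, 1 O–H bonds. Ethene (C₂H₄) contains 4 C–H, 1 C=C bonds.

ΔH ≈ +34 kJ

Bonds broken (reactants):
  C–C: 1 × 338 = 338
  C–H: 5 × 426 = 2130
  C–O: 1 × 344 = 344
  O–H: 1 × 479 = 479
  Σ(broken) = 3291 kJ
Bonds formed (products):
  C–H: 4 × 426 = 1704
  C=C: 1 × 595 = 595
  O–H: 2 × 479 = 958
  Σ(formed) = 3257 kJ
ΔH = Σ(broken) − Σ(formed) = 3291 − 3257 = +34 kJ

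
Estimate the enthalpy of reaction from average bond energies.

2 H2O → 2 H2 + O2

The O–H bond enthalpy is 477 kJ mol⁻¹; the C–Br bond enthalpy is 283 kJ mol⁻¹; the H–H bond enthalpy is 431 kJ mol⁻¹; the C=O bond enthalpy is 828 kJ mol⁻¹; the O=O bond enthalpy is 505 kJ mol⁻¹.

ΔH ≈ +541 kJ

Bonds broken (reactants):
  O–H: 4 × 477 = 1908
  Σ(broken) = 1908 kJ
Bonds formed (products):
  H–H: 2 × 431 = 862
  O=O: 1 × 505 = 505
  Σ(formed) = 1367 kJ
ΔH = Σ(broken) − Σ(formed) = 1908 − 1367 = +541 kJ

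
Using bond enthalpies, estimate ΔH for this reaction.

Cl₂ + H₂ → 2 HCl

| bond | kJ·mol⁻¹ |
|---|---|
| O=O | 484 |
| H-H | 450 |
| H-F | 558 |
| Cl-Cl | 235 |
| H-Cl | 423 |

ΔH ≈ −161 kJ

Bonds broken (reactants):
  Cl-Cl: 1 × 235 = 235
  H-H: 1 × 450 = 450
  Σ(broken) = 685 kJ
Bonds formed (products):
  H-Cl: 2 × 423 = 846
  Σ(formed) = 846 kJ
ΔH = Σ(broken) − Σ(formed) = 685 − 846 = −161 kJ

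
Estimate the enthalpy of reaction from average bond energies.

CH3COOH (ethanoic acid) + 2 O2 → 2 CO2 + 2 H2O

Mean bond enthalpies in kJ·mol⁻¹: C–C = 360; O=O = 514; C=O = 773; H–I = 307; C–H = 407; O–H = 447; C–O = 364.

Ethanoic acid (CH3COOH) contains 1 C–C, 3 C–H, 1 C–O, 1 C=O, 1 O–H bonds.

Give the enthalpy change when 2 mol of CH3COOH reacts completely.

Bonds broken (reactants):
  C–C: 1 × 360 = 360
  C–H: 3 × 407 = 1221
  C–O: 1 × 364 = 364
  C=O: 1 × 773 = 773
  O–H: 1 × 447 = 447
  O=O: 2 × 514 = 1028
  Σ(broken) = 4193 kJ
Bonds formed (products):
  C=O: 4 × 773 = 3092
  O–H: 4 × 447 = 1788
  Σ(formed) = 4880 kJ
ΔH = Σ(broken) − Σ(formed) = 4193 − 4880 = −687 kJ
For 2× the reaction as written: 2 × (−687) = −1374 kJ

ΔH = −1374 kJ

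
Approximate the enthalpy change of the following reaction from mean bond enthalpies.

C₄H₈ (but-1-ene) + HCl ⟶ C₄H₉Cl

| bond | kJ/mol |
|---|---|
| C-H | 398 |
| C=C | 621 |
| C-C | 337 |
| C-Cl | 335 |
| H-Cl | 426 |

ΔH ≈ −23 kJ

Bonds broken (reactants):
  C-C: 2 × 337 = 674
  C-H: 8 × 398 = 3184
  C=C: 1 × 621 = 621
  H-Cl: 1 × 426 = 426
  Σ(broken) = 4905 kJ
Bonds formed (products):
  C-C: 3 × 337 = 1011
  C-Cl: 1 × 335 = 335
  C-H: 9 × 398 = 3582
  Σ(formed) = 4928 kJ
ΔH = Σ(broken) − Σ(formed) = 4905 − 4928 = −23 kJ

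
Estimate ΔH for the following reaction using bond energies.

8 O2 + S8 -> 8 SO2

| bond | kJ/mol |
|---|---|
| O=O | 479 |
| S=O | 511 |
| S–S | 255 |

Bonds broken (reactants):
  O=O: 8 × 479 = 3832
  S–S: 8 × 255 = 2040
  Σ(broken) = 5872 kJ
Bonds formed (products):
  S=O: 16 × 511 = 8176
  Σ(formed) = 8176 kJ
ΔH = Σ(broken) − Σ(formed) = 5872 − 8176 = −2304 kJ

ΔH ≈ −2304 kJ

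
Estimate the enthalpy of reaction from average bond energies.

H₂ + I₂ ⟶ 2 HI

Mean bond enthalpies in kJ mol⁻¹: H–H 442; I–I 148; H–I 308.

ΔH ≈ −26 kJ

Bonds broken (reactants):
  H–H: 1 × 442 = 442
  I–I: 1 × 148 = 148
  Σ(broken) = 590 kJ
Bonds formed (products):
  H–I: 2 × 308 = 616
  Σ(formed) = 616 kJ
ΔH = Σ(broken) − Σ(formed) = 590 − 616 = −26 kJ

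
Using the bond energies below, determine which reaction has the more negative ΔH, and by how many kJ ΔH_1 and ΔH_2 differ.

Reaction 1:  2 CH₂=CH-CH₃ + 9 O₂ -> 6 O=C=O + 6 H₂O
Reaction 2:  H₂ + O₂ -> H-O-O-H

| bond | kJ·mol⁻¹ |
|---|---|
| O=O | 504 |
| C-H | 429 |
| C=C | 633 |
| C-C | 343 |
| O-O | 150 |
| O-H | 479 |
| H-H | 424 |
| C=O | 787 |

Reaction 1, by 3376 kJ

Reaction 1:
  Bonds broken (reactants):
    C-C: 2 × 343 = 686
    C-H: 12 × 429 = 5148
    C=C: 2 × 633 = 1266
    O=O: 9 × 504 = 4536
    Σ(broken) = 11636 kJ
  Bonds formed (products):
    C=O: 12 × 787 = 9444
    O-H: 12 × 479 = 5748
    Σ(formed) = 15192 kJ
  ΔH_1 = 11636 − 15192 = −3556 kJ
Reaction 2:
  Bonds broken (reactants):
    H-H: 1 × 424 = 424
    O=O: 1 × 504 = 504
    Σ(broken) = 928 kJ
  Bonds formed (products):
    O-H: 2 × 479 = 958
    O-O: 1 × 150 = 150
    Σ(formed) = 1108 kJ
  ΔH_2 = 928 − 1108 = −180 kJ
ΔH_1 − ΔH_2 = −3376 kJ, so reaction 1 has the more negative ΔH; |ΔH_1 − ΔH_2| = 3376 kJ.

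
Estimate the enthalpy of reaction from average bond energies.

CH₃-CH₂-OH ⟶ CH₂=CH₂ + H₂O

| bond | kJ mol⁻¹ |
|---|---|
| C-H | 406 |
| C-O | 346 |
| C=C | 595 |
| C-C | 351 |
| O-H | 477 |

Bonds broken (reactants):
  C-C: 1 × 351 = 351
  C-H: 5 × 406 = 2030
  C-O: 1 × 346 = 346
  O-H: 1 × 477 = 477
  Σ(broken) = 3204 kJ
Bonds formed (products):
  C-H: 4 × 406 = 1624
  C=C: 1 × 595 = 595
  O-H: 2 × 477 = 954
  Σ(formed) = 3173 kJ
ΔH = Σ(broken) − Σ(formed) = 3204 − 3173 = +31 kJ

ΔH ≈ +31 kJ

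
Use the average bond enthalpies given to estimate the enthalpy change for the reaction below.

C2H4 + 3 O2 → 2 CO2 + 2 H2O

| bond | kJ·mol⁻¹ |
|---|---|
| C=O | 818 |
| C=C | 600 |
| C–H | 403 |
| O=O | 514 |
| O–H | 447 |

Bonds broken (reactants):
  C–H: 4 × 403 = 1612
  C=C: 1 × 600 = 600
  O=O: 3 × 514 = 1542
  Σ(broken) = 3754 kJ
Bonds formed (products):
  C=O: 4 × 818 = 3272
  O–H: 4 × 447 = 1788
  Σ(formed) = 5060 kJ
ΔH = Σ(broken) − Σ(formed) = 3754 − 5060 = −1306 kJ

ΔH ≈ −1306 kJ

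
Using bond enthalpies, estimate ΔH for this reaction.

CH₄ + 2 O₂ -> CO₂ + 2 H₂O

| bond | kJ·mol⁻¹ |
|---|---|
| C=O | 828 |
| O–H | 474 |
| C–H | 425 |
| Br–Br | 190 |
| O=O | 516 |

ΔH ≈ −820 kJ

Bonds broken (reactants):
  C–H: 4 × 425 = 1700
  O=O: 2 × 516 = 1032
  Σ(broken) = 2732 kJ
Bonds formed (products):
  C=O: 2 × 828 = 1656
  O–H: 4 × 474 = 1896
  Σ(formed) = 3552 kJ
ΔH = Σ(broken) − Σ(formed) = 2732 − 3552 = −820 kJ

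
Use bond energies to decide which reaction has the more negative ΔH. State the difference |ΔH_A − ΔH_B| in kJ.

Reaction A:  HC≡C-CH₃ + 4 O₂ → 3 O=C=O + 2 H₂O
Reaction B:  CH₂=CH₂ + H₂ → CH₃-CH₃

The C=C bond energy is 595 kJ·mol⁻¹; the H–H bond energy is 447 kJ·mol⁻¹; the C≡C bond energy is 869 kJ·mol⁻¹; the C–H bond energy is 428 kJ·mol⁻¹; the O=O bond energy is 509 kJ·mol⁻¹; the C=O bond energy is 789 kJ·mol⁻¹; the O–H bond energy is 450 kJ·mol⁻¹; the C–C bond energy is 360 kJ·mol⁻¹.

Reaction A:
  Bonds broken (reactants):
    C≡C: 1 × 869 = 869
    C–C: 1 × 360 = 360
    C–H: 4 × 428 = 1712
    O=O: 4 × 509 = 2036
    Σ(broken) = 4977 kJ
  Bonds formed (products):
    C=O: 6 × 789 = 4734
    O–H: 4 × 450 = 1800
    Σ(formed) = 6534 kJ
  ΔH_A = 4977 − 6534 = −1557 kJ
Reaction B:
  Bonds broken (reactants):
    C–H: 4 × 428 = 1712
    C=C: 1 × 595 = 595
    H–H: 1 × 447 = 447
    Σ(broken) = 2754 kJ
  Bonds formed (products):
    C–C: 1 × 360 = 360
    C–H: 6 × 428 = 2568
    Σ(formed) = 2928 kJ
  ΔH_B = 2754 − 2928 = −174 kJ
ΔH_A − ΔH_B = −1383 kJ, so reaction A has the more negative ΔH; |ΔH_A − ΔH_B| = 1383 kJ.

Reaction A, by 1383 kJ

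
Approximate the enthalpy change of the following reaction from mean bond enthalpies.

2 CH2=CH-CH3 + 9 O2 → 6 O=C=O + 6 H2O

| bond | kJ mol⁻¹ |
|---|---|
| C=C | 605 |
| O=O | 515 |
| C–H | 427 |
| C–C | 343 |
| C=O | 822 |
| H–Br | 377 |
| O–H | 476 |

ΔH ≈ −3921 kJ

Bonds broken (reactants):
  C–C: 2 × 343 = 686
  C–H: 12 × 427 = 5124
  C=C: 2 × 605 = 1210
  O=O: 9 × 515 = 4635
  Σ(broken) = 11655 kJ
Bonds formed (products):
  C=O: 12 × 822 = 9864
  O–H: 12 × 476 = 5712
  Σ(formed) = 15576 kJ
ΔH = Σ(broken) − Σ(formed) = 11655 − 15576 = −3921 kJ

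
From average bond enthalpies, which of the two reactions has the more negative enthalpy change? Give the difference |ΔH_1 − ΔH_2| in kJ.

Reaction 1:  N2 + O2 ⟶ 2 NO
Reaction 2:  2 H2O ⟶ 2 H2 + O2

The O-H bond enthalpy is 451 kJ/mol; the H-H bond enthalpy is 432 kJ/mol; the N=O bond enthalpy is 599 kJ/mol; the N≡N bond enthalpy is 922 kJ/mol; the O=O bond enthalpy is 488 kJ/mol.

Reaction 1, by 240 kJ

Reaction 1:
  Bonds broken (reactants):
    N≡N: 1 × 922 = 922
    O=O: 1 × 488 = 488
    Σ(broken) = 1410 kJ
  Bonds formed (products):
    N=O: 2 × 599 = 1198
    Σ(formed) = 1198 kJ
  ΔH_1 = 1410 − 1198 = +212 kJ
Reaction 2:
  Bonds broken (reactants):
    O-H: 4 × 451 = 1804
    Σ(broken) = 1804 kJ
  Bonds formed (products):
    H-H: 2 × 432 = 864
    O=O: 1 × 488 = 488
    Σ(formed) = 1352 kJ
  ΔH_2 = 1804 − 1352 = +452 kJ
ΔH_1 − ΔH_2 = −240 kJ, so reaction 1 has the more negative ΔH; |ΔH_1 − ΔH_2| = 240 kJ.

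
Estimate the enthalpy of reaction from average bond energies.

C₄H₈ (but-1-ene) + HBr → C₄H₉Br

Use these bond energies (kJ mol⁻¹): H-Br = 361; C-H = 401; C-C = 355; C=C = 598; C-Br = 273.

ΔH ≈ −70 kJ

Bonds broken (reactants):
  C-C: 2 × 355 = 710
  C-H: 8 × 401 = 3208
  C=C: 1 × 598 = 598
  H-Br: 1 × 361 = 361
  Σ(broken) = 4877 kJ
Bonds formed (products):
  C-Br: 1 × 273 = 273
  C-C: 3 × 355 = 1065
  C-H: 9 × 401 = 3609
  Σ(formed) = 4947 kJ
ΔH = Σ(broken) − Σ(formed) = 4877 − 4947 = −70 kJ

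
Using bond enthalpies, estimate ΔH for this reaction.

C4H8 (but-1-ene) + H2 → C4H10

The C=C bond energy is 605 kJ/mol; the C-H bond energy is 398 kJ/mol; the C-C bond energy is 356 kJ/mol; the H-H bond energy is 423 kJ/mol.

Bonds broken (reactants):
  C-C: 2 × 356 = 712
  C-H: 8 × 398 = 3184
  C=C: 1 × 605 = 605
  H-H: 1 × 423 = 423
  Σ(broken) = 4924 kJ
Bonds formed (products):
  C-C: 3 × 356 = 1068
  C-H: 10 × 398 = 3980
  Σ(formed) = 5048 kJ
ΔH = Σ(broken) − Σ(formed) = 4924 − 5048 = −124 kJ

ΔH ≈ −124 kJ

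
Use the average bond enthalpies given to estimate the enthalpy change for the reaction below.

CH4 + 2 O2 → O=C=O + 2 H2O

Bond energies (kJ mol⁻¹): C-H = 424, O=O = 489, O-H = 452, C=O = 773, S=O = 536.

ΔH ≈ −680 kJ

Bonds broken (reactants):
  C-H: 4 × 424 = 1696
  O=O: 2 × 489 = 978
  Σ(broken) = 2674 kJ
Bonds formed (products):
  C=O: 2 × 773 = 1546
  O-H: 4 × 452 = 1808
  Σ(formed) = 3354 kJ
ΔH = Σ(broken) − Σ(formed) = 2674 − 3354 = −680 kJ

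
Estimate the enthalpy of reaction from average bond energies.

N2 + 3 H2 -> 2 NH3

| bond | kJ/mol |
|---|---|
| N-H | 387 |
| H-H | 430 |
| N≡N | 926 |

Bonds broken (reactants):
  H-H: 3 × 430 = 1290
  N≡N: 1 × 926 = 926
  Σ(broken) = 2216 kJ
Bonds formed (products):
  N-H: 6 × 387 = 2322
  Σ(formed) = 2322 kJ
ΔH = Σ(broken) − Σ(formed) = 2216 − 2322 = −106 kJ

ΔH ≈ −106 kJ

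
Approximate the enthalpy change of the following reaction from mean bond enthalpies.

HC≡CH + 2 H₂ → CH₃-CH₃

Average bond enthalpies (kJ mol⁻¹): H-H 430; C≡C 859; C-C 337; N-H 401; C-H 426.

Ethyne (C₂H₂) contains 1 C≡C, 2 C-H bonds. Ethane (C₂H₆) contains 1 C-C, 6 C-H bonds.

Bonds broken (reactants):
  C≡C: 1 × 859 = 859
  C-H: 2 × 426 = 852
  H-H: 2 × 430 = 860
  Σ(broken) = 2571 kJ
Bonds formed (products):
  C-C: 1 × 337 = 337
  C-H: 6 × 426 = 2556
  Σ(formed) = 2893 kJ
ΔH = Σ(broken) − Σ(formed) = 2571 − 2893 = −322 kJ

ΔH ≈ −322 kJ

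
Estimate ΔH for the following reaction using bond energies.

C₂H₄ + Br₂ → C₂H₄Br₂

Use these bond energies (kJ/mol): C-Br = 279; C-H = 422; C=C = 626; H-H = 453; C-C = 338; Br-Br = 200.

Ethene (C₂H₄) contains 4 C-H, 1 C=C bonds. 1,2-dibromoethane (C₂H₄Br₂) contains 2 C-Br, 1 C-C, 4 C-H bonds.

Bonds broken (reactants):
  Br-Br: 1 × 200 = 200
  C-H: 4 × 422 = 1688
  C=C: 1 × 626 = 626
  Σ(broken) = 2514 kJ
Bonds formed (products):
  C-Br: 2 × 279 = 558
  C-C: 1 × 338 = 338
  C-H: 4 × 422 = 1688
  Σ(formed) = 2584 kJ
ΔH = Σ(broken) − Σ(formed) = 2514 − 2584 = −70 kJ

ΔH ≈ −70 kJ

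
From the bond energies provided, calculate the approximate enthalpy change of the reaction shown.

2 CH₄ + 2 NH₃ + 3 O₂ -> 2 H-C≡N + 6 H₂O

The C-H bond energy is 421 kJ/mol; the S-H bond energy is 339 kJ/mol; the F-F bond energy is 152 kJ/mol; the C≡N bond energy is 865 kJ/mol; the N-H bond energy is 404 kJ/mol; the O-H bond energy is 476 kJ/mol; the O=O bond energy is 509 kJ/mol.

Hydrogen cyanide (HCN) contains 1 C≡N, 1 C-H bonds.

ΔH ≈ −965 kJ

Bonds broken (reactants):
  C-H: 8 × 421 = 3368
  N-H: 6 × 404 = 2424
  O=O: 3 × 509 = 1527
  Σ(broken) = 7319 kJ
Bonds formed (products):
  C≡N: 2 × 865 = 1730
  C-H: 2 × 421 = 842
  O-H: 12 × 476 = 5712
  Σ(formed) = 8284 kJ
ΔH = Σ(broken) − Σ(formed) = 7319 − 8284 = −965 kJ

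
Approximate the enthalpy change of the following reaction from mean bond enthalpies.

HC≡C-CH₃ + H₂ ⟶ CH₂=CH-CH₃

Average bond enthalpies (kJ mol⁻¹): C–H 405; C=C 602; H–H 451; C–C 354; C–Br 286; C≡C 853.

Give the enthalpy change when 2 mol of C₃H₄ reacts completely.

ΔH = −216 kJ

Bonds broken (reactants):
  C≡C: 1 × 853 = 853
  C–C: 1 × 354 = 354
  C–H: 4 × 405 = 1620
  H–H: 1 × 451 = 451
  Σ(broken) = 3278 kJ
Bonds formed (products):
  C–C: 1 × 354 = 354
  C–H: 6 × 405 = 2430
  C=C: 1 × 602 = 602
  Σ(formed) = 3386 kJ
ΔH = Σ(broken) − Σ(formed) = 3278 − 3386 = −108 kJ
For 2× the reaction as written: 2 × (−108) = −216 kJ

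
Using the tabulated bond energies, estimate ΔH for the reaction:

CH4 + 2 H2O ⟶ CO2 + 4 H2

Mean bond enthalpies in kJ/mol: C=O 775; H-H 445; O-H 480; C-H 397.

Bonds broken (reactants):
  C-H: 4 × 397 = 1588
  O-H: 4 × 480 = 1920
  Σ(broken) = 3508 kJ
Bonds formed (products):
  C=O: 2 × 775 = 1550
  H-H: 4 × 445 = 1780
  Σ(formed) = 3330 kJ
ΔH = Σ(broken) − Σ(formed) = 3508 − 3330 = +178 kJ

ΔH ≈ +178 kJ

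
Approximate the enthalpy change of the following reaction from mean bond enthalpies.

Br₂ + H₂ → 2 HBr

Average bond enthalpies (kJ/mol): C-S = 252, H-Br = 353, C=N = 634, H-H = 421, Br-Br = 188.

Bonds broken (reactants):
  Br-Br: 1 × 188 = 188
  H-H: 1 × 421 = 421
  Σ(broken) = 609 kJ
Bonds formed (products):
  H-Br: 2 × 353 = 706
  Σ(formed) = 706 kJ
ΔH = Σ(broken) − Σ(formed) = 609 − 706 = −97 kJ

ΔH ≈ −97 kJ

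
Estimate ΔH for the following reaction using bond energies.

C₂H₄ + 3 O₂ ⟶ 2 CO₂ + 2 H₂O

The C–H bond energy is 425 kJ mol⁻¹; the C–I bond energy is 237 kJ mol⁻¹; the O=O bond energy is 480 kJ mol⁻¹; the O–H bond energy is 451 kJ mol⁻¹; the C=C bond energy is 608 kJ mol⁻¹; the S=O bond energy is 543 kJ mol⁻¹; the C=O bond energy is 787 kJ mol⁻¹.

ΔH ≈ −1204 kJ

Bonds broken (reactants):
  C–H: 4 × 425 = 1700
  C=C: 1 × 608 = 608
  O=O: 3 × 480 = 1440
  Σ(broken) = 3748 kJ
Bonds formed (products):
  C=O: 4 × 787 = 3148
  O–H: 4 × 451 = 1804
  Σ(formed) = 4952 kJ
ΔH = Σ(broken) − Σ(formed) = 3748 − 4952 = −1204 kJ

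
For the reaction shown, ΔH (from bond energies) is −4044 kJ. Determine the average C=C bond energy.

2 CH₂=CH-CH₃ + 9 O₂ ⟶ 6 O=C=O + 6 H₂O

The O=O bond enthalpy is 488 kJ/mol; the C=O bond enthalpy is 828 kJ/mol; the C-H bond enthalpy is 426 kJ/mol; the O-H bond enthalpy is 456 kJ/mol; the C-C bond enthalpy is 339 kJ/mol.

D(C=C) ≈ 591 kJ/mol

Let D be the C=C bond energy.
Σ(broken) = 2×339 + 12×426 + 2×D + 9×488 = 10182 + 2D
Σ(formed) = 12×828 + 12×456 = 15408
ΔH = Σ(broken) − Σ(formed) = (10182 + 2D) − (15408) = −5226 + 2D
Setting this equal to −4044 kJ gives 2D = 1182, so D = 591 kJ/mol.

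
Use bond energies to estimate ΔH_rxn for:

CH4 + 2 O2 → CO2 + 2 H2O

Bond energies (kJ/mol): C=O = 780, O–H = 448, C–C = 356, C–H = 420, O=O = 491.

Bonds broken (reactants):
  C–H: 4 × 420 = 1680
  O=O: 2 × 491 = 982
  Σ(broken) = 2662 kJ
Bonds formed (products):
  C=O: 2 × 780 = 1560
  O–H: 4 × 448 = 1792
  Σ(formed) = 3352 kJ
ΔH = Σ(broken) − Σ(formed) = 2662 − 3352 = −690 kJ

ΔH ≈ −690 kJ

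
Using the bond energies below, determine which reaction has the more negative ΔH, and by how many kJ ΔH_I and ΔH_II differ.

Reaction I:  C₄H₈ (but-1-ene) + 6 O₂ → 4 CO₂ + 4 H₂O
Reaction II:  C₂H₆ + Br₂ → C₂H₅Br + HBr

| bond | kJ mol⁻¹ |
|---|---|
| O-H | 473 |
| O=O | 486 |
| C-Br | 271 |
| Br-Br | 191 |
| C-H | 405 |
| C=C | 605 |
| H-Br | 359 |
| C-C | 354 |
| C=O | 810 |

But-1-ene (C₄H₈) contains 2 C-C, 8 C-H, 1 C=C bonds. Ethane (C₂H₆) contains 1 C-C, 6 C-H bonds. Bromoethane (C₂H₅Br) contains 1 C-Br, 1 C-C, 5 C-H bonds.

Reaction I:
  Bonds broken (reactants):
    C-C: 2 × 354 = 708
    C-H: 8 × 405 = 3240
    C=C: 1 × 605 = 605
    O=O: 6 × 486 = 2916
    Σ(broken) = 7469 kJ
  Bonds formed (products):
    C=O: 8 × 810 = 6480
    O-H: 8 × 473 = 3784
    Σ(formed) = 10264 kJ
  ΔH_I = 7469 − 10264 = −2795 kJ
Reaction II:
  Bonds broken (reactants):
    Br-Br: 1 × 191 = 191
    C-C: 1 × 354 = 354
    C-H: 6 × 405 = 2430
    Σ(broken) = 2975 kJ
  Bonds formed (products):
    C-Br: 1 × 271 = 271
    C-C: 1 × 354 = 354
    C-H: 5 × 405 = 2025
    H-Br: 1 × 359 = 359
    Σ(formed) = 3009 kJ
  ΔH_II = 2975 − 3009 = −34 kJ
ΔH_I − ΔH_II = −2761 kJ, so reaction I has the more negative ΔH; |ΔH_I − ΔH_II| = 2761 kJ.

Reaction I, by 2761 kJ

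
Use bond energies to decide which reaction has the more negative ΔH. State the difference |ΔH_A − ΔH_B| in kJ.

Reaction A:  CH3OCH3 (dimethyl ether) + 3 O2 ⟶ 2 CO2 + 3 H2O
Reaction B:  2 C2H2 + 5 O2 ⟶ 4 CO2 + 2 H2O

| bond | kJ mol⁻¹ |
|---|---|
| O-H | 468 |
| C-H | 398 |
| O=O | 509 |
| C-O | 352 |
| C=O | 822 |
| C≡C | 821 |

Reaction A:
  Bonds broken (reactants):
    C-H: 6 × 398 = 2388
    C-O: 2 × 352 = 704
    O=O: 3 × 509 = 1527
    Σ(broken) = 4619 kJ
  Bonds formed (products):
    C=O: 4 × 822 = 3288
    O-H: 6 × 468 = 2808
    Σ(formed) = 6096 kJ
  ΔH_A = 4619 − 6096 = −1477 kJ
Reaction B:
  Bonds broken (reactants):
    C≡C: 2 × 821 = 1642
    C-H: 4 × 398 = 1592
    O=O: 5 × 509 = 2545
    Σ(broken) = 5779 kJ
  Bonds formed (products):
    C=O: 8 × 822 = 6576
    O-H: 4 × 468 = 1872
    Σ(formed) = 8448 kJ
  ΔH_B = 5779 − 8448 = −2669 kJ
ΔH_A − ΔH_B = +1192 kJ, so reaction B has the more negative ΔH; |ΔH_A − ΔH_B| = 1192 kJ.

Reaction B, by 1192 kJ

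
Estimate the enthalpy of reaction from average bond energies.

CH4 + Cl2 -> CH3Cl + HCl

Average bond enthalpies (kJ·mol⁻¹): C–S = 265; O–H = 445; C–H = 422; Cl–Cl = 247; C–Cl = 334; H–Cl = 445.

Bonds broken (reactants):
  C–H: 4 × 422 = 1688
  Cl–Cl: 1 × 247 = 247
  Σ(broken) = 1935 kJ
Bonds formed (products):
  C–Cl: 1 × 334 = 334
  C–H: 3 × 422 = 1266
  H–Cl: 1 × 445 = 445
  Σ(formed) = 2045 kJ
ΔH = Σ(broken) − Σ(formed) = 1935 − 2045 = −110 kJ

ΔH ≈ −110 kJ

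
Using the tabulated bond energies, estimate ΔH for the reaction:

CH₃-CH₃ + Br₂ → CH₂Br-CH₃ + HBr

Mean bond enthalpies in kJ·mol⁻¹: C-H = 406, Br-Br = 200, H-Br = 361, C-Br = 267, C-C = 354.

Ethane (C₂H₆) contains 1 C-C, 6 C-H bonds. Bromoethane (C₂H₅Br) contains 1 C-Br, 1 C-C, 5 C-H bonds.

Bonds broken (reactants):
  Br-Br: 1 × 200 = 200
  C-C: 1 × 354 = 354
  C-H: 6 × 406 = 2436
  Σ(broken) = 2990 kJ
Bonds formed (products):
  C-Br: 1 × 267 = 267
  C-C: 1 × 354 = 354
  C-H: 5 × 406 = 2030
  H-Br: 1 × 361 = 361
  Σ(formed) = 3012 kJ
ΔH = Σ(broken) − Σ(formed) = 2990 − 3012 = −22 kJ

ΔH ≈ −22 kJ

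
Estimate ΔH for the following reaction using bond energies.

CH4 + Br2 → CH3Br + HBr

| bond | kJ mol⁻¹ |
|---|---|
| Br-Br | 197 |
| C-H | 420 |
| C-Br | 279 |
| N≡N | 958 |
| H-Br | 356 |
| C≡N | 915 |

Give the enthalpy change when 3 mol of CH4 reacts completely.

ΔH = −54 kJ

Bonds broken (reactants):
  Br-Br: 1 × 197 = 197
  C-H: 4 × 420 = 1680
  Σ(broken) = 1877 kJ
Bonds formed (products):
  C-Br: 1 × 279 = 279
  C-H: 3 × 420 = 1260
  H-Br: 1 × 356 = 356
  Σ(formed) = 1895 kJ
ΔH = Σ(broken) − Σ(formed) = 1877 − 1895 = −18 kJ
For 3× the reaction as written: 3 × (−18) = −54 kJ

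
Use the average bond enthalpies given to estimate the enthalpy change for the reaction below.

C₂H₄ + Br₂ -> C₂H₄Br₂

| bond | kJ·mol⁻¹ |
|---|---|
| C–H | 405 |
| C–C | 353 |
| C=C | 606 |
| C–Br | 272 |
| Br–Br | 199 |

Bonds broken (reactants):
  Br–Br: 1 × 199 = 199
  C–H: 4 × 405 = 1620
  C=C: 1 × 606 = 606
  Σ(broken) = 2425 kJ
Bonds formed (products):
  C–Br: 2 × 272 = 544
  C–C: 1 × 353 = 353
  C–H: 4 × 405 = 1620
  Σ(formed) = 2517 kJ
ΔH = Σ(broken) − Σ(formed) = 2425 − 2517 = −92 kJ

ΔH ≈ −92 kJ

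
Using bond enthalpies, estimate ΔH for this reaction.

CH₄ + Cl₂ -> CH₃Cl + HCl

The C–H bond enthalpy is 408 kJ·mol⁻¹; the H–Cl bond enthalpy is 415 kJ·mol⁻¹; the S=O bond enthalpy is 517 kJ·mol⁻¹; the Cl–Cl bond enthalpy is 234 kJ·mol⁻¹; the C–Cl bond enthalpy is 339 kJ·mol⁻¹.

Bonds broken (reactants):
  C–H: 4 × 408 = 1632
  Cl–Cl: 1 × 234 = 234
  Σ(broken) = 1866 kJ
Bonds formed (products):
  C–Cl: 1 × 339 = 339
  C–H: 3 × 408 = 1224
  H–Cl: 1 × 415 = 415
  Σ(formed) = 1978 kJ
ΔH = Σ(broken) − Σ(formed) = 1866 − 1978 = −112 kJ

ΔH ≈ −112 kJ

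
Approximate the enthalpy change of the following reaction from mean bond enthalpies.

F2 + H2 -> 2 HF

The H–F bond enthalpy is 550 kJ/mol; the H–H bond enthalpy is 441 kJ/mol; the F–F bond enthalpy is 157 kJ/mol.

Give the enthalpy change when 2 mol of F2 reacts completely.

ΔH = −1004 kJ

Bonds broken (reactants):
  F–F: 1 × 157 = 157
  H–H: 1 × 441 = 441
  Σ(broken) = 598 kJ
Bonds formed (products):
  H–F: 2 × 550 = 1100
  Σ(formed) = 1100 kJ
ΔH = Σ(broken) − Σ(formed) = 598 − 1100 = −502 kJ
For 2× the reaction as written: 2 × (−502) = −1004 kJ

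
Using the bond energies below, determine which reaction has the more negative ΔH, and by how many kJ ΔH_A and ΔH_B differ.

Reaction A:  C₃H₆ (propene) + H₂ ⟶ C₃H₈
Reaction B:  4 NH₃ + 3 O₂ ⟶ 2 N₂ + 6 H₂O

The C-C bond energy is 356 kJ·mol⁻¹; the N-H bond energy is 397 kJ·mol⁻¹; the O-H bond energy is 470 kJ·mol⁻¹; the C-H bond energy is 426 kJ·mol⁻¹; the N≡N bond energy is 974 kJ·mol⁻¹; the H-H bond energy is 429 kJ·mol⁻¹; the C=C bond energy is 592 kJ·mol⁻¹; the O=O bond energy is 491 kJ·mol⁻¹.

Reaction B, by 1164 kJ

Reaction A:
  Bonds broken (reactants):
    C-C: 1 × 356 = 356
    C-H: 6 × 426 = 2556
    C=C: 1 × 592 = 592
    H-H: 1 × 429 = 429
    Σ(broken) = 3933 kJ
  Bonds formed (products):
    C-C: 2 × 356 = 712
    C-H: 8 × 426 = 3408
    Σ(formed) = 4120 kJ
  ΔH_A = 3933 − 4120 = −187 kJ
Reaction B:
  Bonds broken (reactants):
    N-H: 12 × 397 = 4764
    O=O: 3 × 491 = 1473
    Σ(broken) = 6237 kJ
  Bonds formed (products):
    N≡N: 2 × 974 = 1948
    O-H: 12 × 470 = 5640
    Σ(formed) = 7588 kJ
  ΔH_B = 6237 − 7588 = −1351 kJ
ΔH_A − ΔH_B = +1164 kJ, so reaction B has the more negative ΔH; |ΔH_A − ΔH_B| = 1164 kJ.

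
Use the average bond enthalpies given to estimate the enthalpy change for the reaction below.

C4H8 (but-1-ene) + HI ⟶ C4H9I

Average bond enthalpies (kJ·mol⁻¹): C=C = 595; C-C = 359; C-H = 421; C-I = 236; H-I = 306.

Bonds broken (reactants):
  C-C: 2 × 359 = 718
  C-H: 8 × 421 = 3368
  C=C: 1 × 595 = 595
  H-I: 1 × 306 = 306
  Σ(broken) = 4987 kJ
Bonds formed (products):
  C-C: 3 × 359 = 1077
  C-H: 9 × 421 = 3789
  C-I: 1 × 236 = 236
  Σ(formed) = 5102 kJ
ΔH = Σ(broken) − Σ(formed) = 4987 − 5102 = −115 kJ

ΔH ≈ −115 kJ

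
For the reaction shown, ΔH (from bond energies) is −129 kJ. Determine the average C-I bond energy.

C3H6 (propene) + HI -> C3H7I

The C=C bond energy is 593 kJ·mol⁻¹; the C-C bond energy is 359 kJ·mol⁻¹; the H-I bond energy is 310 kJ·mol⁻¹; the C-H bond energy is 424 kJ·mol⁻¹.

Let D be the C-I bond energy.
Σ(broken) = 1×359 + 6×424 + 1×593 + 1×310 = 3806
Σ(formed) = 2×359 + 7×424 + 1×D = 3686 + D
ΔH = Σ(broken) − Σ(formed) = (3806) − (3686 + D) = +120 − D
Setting this equal to −129 kJ gives D = 249 kJ/mol.

D(C-I) ≈ 249 kJ/mol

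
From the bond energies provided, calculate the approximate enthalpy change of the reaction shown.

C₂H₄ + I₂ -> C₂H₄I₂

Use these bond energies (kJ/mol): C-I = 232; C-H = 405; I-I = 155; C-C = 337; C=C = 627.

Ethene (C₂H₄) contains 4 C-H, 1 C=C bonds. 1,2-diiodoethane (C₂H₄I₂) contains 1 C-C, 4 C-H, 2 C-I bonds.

Bonds broken (reactants):
  C-H: 4 × 405 = 1620
  C=C: 1 × 627 = 627
  I-I: 1 × 155 = 155
  Σ(broken) = 2402 kJ
Bonds formed (products):
  C-C: 1 × 337 = 337
  C-H: 4 × 405 = 1620
  C-I: 2 × 232 = 464
  Σ(formed) = 2421 kJ
ΔH = Σ(broken) − Σ(formed) = 2402 − 2421 = −19 kJ

ΔH ≈ −19 kJ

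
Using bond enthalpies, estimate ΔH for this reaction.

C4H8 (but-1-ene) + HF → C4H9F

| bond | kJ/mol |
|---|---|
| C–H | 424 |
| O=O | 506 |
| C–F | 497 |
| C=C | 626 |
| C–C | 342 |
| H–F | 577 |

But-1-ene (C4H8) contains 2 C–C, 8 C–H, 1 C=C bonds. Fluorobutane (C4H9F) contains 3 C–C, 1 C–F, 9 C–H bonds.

ΔH ≈ −60 kJ

Bonds broken (reactants):
  C–C: 2 × 342 = 684
  C–H: 8 × 424 = 3392
  C=C: 1 × 626 = 626
  H–F: 1 × 577 = 577
  Σ(broken) = 5279 kJ
Bonds formed (products):
  C–C: 3 × 342 = 1026
  C–F: 1 × 497 = 497
  C–H: 9 × 424 = 3816
  Σ(formed) = 5339 kJ
ΔH = Σ(broken) − Σ(formed) = 5279 − 5339 = −60 kJ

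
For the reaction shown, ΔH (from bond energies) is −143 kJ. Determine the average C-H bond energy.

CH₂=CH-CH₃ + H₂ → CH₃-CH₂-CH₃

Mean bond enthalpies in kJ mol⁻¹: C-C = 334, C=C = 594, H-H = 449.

Let D be the C-H bond energy.
Σ(broken) = 1×334 + 6×D + 1×594 + 1×449 = 1377 + 6D
Σ(formed) = 2×334 + 8×D = 668 + 8D
ΔH = Σ(broken) − Σ(formed) = (1377 + 6D) − (668 + 8D) = +709 − 2D
Setting this equal to −143 kJ gives 2D = 852, so D = 426 kJ/mol.

D(C-H) ≈ 426 kJ/mol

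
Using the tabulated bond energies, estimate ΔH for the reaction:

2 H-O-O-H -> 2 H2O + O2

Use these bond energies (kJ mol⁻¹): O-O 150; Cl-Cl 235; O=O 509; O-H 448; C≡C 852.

ΔH ≈ −209 kJ

Bonds broken (reactants):
  O-H: 4 × 448 = 1792
  O-O: 2 × 150 = 300
  Σ(broken) = 2092 kJ
Bonds formed (products):
  O-H: 4 × 448 = 1792
  O=O: 1 × 509 = 509
  Σ(formed) = 2301 kJ
ΔH = Σ(broken) − Σ(formed) = 2092 − 2301 = −209 kJ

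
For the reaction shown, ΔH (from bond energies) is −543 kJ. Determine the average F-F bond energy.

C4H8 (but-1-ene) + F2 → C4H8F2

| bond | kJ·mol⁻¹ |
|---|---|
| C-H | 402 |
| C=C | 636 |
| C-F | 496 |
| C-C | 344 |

Let D be the F-F bond energy.
Σ(broken) = 2×344 + 8×402 + 1×636 + 1×D = 4540 + D
Σ(formed) = 3×344 + 2×496 + 8×402 = 5240
ΔH = Σ(broken) − Σ(formed) = (4540 + D) − (5240) = −700 + D
Setting this equal to −543 kJ gives D = 157 kJ/mol.

D(F-F) ≈ 157 kJ/mol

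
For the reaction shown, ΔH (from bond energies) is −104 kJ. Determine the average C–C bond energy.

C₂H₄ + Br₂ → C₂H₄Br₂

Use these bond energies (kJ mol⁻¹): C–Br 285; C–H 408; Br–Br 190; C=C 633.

Let D be the C–C bond energy.
Σ(broken) = 1×190 + 4×408 + 1×633 = 2455
Σ(formed) = 2×285 + 1×D + 4×408 = 2202 + D
ΔH = Σ(broken) − Σ(formed) = (2455) − (2202 + D) = +253 − D
Setting this equal to −104 kJ gives D = 357 kJ/mol.

D(C–C) ≈ 357 kJ/mol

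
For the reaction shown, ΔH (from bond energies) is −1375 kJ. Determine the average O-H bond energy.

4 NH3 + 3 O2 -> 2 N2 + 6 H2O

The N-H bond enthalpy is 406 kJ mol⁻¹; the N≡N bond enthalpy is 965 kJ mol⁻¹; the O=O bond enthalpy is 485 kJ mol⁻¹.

D(O-H) ≈ 481 kJ/mol

Let D be the O-H bond energy.
Σ(broken) = 12×406 + 3×485 = 6327
Σ(formed) = 2×965 + 12×D = 1930 + 12D
ΔH = Σ(broken) − Σ(formed) = (6327) − (1930 + 12D) = +4397 − 12D
Setting this equal to −1375 kJ gives 12D = 5772, so D = 481 kJ/mol.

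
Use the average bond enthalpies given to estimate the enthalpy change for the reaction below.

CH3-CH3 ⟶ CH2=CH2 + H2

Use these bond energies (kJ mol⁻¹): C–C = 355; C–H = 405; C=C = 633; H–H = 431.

ΔH ≈ +101 kJ

Bonds broken (reactants):
  C–C: 1 × 355 = 355
  C–H: 6 × 405 = 2430
  Σ(broken) = 2785 kJ
Bonds formed (products):
  C–H: 4 × 405 = 1620
  C=C: 1 × 633 = 633
  H–H: 1 × 431 = 431
  Σ(formed) = 2684 kJ
ΔH = Σ(broken) − Σ(formed) = 2785 − 2684 = +101 kJ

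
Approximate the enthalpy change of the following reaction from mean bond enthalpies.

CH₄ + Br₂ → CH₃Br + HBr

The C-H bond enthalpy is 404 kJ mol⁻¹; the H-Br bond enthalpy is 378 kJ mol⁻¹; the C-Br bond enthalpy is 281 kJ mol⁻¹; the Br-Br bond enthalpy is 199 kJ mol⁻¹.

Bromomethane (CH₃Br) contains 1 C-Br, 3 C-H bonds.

ΔH ≈ −56 kJ

Bonds broken (reactants):
  Br-Br: 1 × 199 = 199
  C-H: 4 × 404 = 1616
  Σ(broken) = 1815 kJ
Bonds formed (products):
  C-Br: 1 × 281 = 281
  C-H: 3 × 404 = 1212
  H-Br: 1 × 378 = 378
  Σ(formed) = 1871 kJ
ΔH = Σ(broken) − Σ(formed) = 1815 − 1871 = −56 kJ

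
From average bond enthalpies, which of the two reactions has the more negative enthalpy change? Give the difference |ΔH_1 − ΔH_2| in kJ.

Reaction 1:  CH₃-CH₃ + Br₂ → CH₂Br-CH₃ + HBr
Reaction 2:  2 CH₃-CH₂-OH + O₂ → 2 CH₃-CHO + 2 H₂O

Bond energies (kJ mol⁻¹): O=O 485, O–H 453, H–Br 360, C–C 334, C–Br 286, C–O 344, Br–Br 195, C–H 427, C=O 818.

Reaction 2, by 491 kJ

Reaction 1:
  Bonds broken (reactants):
    Br–Br: 1 × 195 = 195
    C–C: 1 × 334 = 334
    C–H: 6 × 427 = 2562
    Σ(broken) = 3091 kJ
  Bonds formed (products):
    C–Br: 1 × 286 = 286
    C–C: 1 × 334 = 334
    C–H: 5 × 427 = 2135
    H–Br: 1 × 360 = 360
    Σ(formed) = 3115 kJ
  ΔH_1 = 3091 − 3115 = −24 kJ
Reaction 2:
  Bonds broken (reactants):
    C–C: 2 × 334 = 668
    C–H: 10 × 427 = 4270
    C–O: 2 × 344 = 688
    O–H: 2 × 453 = 906
    O=O: 1 × 485 = 485
    Σ(broken) = 7017 kJ
  Bonds formed (products):
    C–C: 2 × 334 = 668
    C–H: 8 × 427 = 3416
    C=O: 2 × 818 = 1636
    O–H: 4 × 453 = 1812
    Σ(formed) = 7532 kJ
  ΔH_2 = 7017 − 7532 = −515 kJ
ΔH_1 − ΔH_2 = +491 kJ, so reaction 2 has the more negative ΔH; |ΔH_1 − ΔH_2| = 491 kJ.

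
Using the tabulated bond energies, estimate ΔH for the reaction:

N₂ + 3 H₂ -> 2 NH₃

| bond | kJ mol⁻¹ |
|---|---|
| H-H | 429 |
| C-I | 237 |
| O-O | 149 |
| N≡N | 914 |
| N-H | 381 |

Bonds broken (reactants):
  H-H: 3 × 429 = 1287
  N≡N: 1 × 914 = 914
  Σ(broken) = 2201 kJ
Bonds formed (products):
  N-H: 6 × 381 = 2286
  Σ(formed) = 2286 kJ
ΔH = Σ(broken) − Σ(formed) = 2201 − 2286 = −85 kJ

ΔH ≈ −85 kJ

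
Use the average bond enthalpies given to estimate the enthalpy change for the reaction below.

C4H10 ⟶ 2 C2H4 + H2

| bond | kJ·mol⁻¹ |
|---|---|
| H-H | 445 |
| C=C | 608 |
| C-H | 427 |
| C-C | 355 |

Bonds broken (reactants):
  C-C: 3 × 355 = 1065
  C-H: 10 × 427 = 4270
  Σ(broken) = 5335 kJ
Bonds formed (products):
  C-H: 8 × 427 = 3416
  C=C: 2 × 608 = 1216
  H-H: 1 × 445 = 445
  Σ(formed) = 5077 kJ
ΔH = Σ(broken) − Σ(formed) = 5335 − 5077 = +258 kJ

ΔH ≈ +258 kJ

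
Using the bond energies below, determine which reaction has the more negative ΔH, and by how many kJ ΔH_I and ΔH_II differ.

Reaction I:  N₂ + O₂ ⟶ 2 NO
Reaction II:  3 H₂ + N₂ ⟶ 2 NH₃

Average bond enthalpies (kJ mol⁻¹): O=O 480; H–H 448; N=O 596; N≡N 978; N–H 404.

Reaction II, by 368 kJ

Reaction I:
  Bonds broken (reactants):
    N≡N: 1 × 978 = 978
    O=O: 1 × 480 = 480
    Σ(broken) = 1458 kJ
  Bonds formed (products):
    N=O: 2 × 596 = 1192
    Σ(formed) = 1192 kJ
  ΔH_I = 1458 − 1192 = +266 kJ
Reaction II:
  Bonds broken (reactants):
    H–H: 3 × 448 = 1344
    N≡N: 1 × 978 = 978
    Σ(broken) = 2322 kJ
  Bonds formed (products):
    N–H: 6 × 404 = 2424
    Σ(formed) = 2424 kJ
  ΔH_II = 2322 − 2424 = −102 kJ
ΔH_I − ΔH_II = +368 kJ, so reaction II has the more negative ΔH; |ΔH_I − ΔH_II| = 368 kJ.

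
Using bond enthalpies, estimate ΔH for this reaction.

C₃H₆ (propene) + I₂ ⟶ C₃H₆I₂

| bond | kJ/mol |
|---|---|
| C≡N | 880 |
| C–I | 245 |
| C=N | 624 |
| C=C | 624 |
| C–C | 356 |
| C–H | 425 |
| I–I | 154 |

Bonds broken (reactants):
  C–C: 1 × 356 = 356
  C–H: 6 × 425 = 2550
  C=C: 1 × 624 = 624
  I–I: 1 × 154 = 154
  Σ(broken) = 3684 kJ
Bonds formed (products):
  C–C: 2 × 356 = 712
  C–H: 6 × 425 = 2550
  C–I: 2 × 245 = 490
  Σ(formed) = 3752 kJ
ΔH = Σ(broken) − Σ(formed) = 3684 − 3752 = −68 kJ

ΔH ≈ −68 kJ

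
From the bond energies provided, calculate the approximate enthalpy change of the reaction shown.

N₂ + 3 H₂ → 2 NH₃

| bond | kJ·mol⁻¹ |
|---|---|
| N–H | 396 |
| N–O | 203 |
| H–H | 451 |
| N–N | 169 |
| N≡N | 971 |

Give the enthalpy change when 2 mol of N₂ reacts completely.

ΔH = −104 kJ

Bonds broken (reactants):
  H–H: 3 × 451 = 1353
  N≡N: 1 × 971 = 971
  Σ(broken) = 2324 kJ
Bonds formed (products):
  N–H: 6 × 396 = 2376
  Σ(formed) = 2376 kJ
ΔH = Σ(broken) − Σ(formed) = 2324 − 2376 = −52 kJ
For 2× the reaction as written: 2 × (−52) = −104 kJ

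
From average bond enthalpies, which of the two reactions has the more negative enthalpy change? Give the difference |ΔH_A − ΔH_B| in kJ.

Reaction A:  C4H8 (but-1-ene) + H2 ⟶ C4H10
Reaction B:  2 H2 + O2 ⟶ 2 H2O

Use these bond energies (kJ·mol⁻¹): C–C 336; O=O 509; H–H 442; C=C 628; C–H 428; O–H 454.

Reaction A:
  Bonds broken (reactants):
    C–C: 2 × 336 = 672
    C–H: 8 × 428 = 3424
    C=C: 1 × 628 = 628
    H–H: 1 × 442 = 442
    Σ(broken) = 5166 kJ
  Bonds formed (products):
    C–C: 3 × 336 = 1008
    C–H: 10 × 428 = 4280
    Σ(formed) = 5288 kJ
  ΔH_A = 5166 − 5288 = −122 kJ
Reaction B:
  Bonds broken (reactants):
    H–H: 2 × 442 = 884
    O=O: 1 × 509 = 509
    Σ(broken) = 1393 kJ
  Bonds formed (products):
    O–H: 4 × 454 = 1816
    Σ(formed) = 1816 kJ
  ΔH_B = 1393 − 1816 = −423 kJ
ΔH_A − ΔH_B = +301 kJ, so reaction B has the more negative ΔH; |ΔH_A − ΔH_B| = 301 kJ.

Reaction B, by 301 kJ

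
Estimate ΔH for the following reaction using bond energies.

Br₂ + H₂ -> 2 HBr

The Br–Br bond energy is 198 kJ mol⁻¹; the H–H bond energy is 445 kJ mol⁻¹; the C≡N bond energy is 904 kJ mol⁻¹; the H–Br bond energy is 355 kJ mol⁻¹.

Bonds broken (reactants):
  Br–Br: 1 × 198 = 198
  H–H: 1 × 445 = 445
  Σ(broken) = 643 kJ
Bonds formed (products):
  H–Br: 2 × 355 = 710
  Σ(formed) = 710 kJ
ΔH = Σ(broken) − Σ(formed) = 643 − 710 = −67 kJ

ΔH ≈ −67 kJ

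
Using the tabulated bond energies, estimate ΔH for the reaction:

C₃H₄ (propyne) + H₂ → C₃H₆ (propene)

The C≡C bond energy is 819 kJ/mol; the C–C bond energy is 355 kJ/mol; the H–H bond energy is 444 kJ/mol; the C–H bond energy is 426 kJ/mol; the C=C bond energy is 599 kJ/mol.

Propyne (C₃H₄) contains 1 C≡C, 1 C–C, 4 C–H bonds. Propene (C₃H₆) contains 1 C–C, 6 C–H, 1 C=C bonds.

ΔH ≈ −188 kJ

Bonds broken (reactants):
  C≡C: 1 × 819 = 819
  C–C: 1 × 355 = 355
  C–H: 4 × 426 = 1704
  H–H: 1 × 444 = 444
  Σ(broken) = 3322 kJ
Bonds formed (products):
  C–C: 1 × 355 = 355
  C–H: 6 × 426 = 2556
  C=C: 1 × 599 = 599
  Σ(formed) = 3510 kJ
ΔH = Σ(broken) − Σ(formed) = 3322 − 3510 = −188 kJ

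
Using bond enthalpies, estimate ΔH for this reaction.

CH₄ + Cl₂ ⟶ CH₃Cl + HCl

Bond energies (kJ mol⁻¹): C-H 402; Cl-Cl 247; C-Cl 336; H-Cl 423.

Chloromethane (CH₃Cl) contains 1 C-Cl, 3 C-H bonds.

Bonds broken (reactants):
  C-H: 4 × 402 = 1608
  Cl-Cl: 1 × 247 = 247
  Σ(broken) = 1855 kJ
Bonds formed (products):
  C-Cl: 1 × 336 = 336
  C-H: 3 × 402 = 1206
  H-Cl: 1 × 423 = 423
  Σ(formed) = 1965 kJ
ΔH = Σ(broken) − Σ(formed) = 1855 − 1965 = −110 kJ

ΔH ≈ −110 kJ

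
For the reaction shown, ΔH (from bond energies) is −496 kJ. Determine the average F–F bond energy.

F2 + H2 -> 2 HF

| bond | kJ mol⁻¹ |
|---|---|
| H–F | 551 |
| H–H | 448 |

Let D be the F–F bond energy.
Σ(broken) = 1×D + 1×448 = 448 + D
Σ(formed) = 2×551 = 1102
ΔH = Σ(broken) − Σ(formed) = (448 + D) − (1102) = −654 + D
Setting this equal to −496 kJ gives D = 158 kJ/mol.

D(F–F) ≈ 158 kJ/mol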